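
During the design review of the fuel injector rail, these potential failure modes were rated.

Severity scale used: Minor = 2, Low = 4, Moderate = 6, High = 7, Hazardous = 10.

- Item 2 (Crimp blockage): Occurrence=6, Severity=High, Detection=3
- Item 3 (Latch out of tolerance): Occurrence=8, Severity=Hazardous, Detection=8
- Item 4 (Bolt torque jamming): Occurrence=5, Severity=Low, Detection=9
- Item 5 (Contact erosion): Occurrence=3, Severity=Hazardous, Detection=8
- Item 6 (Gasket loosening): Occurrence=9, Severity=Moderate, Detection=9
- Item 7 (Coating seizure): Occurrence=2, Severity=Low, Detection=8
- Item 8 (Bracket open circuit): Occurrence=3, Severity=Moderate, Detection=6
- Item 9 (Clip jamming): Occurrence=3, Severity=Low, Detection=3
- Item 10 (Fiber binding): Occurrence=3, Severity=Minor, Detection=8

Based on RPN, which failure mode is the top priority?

RPN = Severity × Occurrence × Detection:
  Item 2: 7 × 6 × 3 = 126
  Item 3: 10 × 8 × 8 = 640
  Item 4: 4 × 5 × 9 = 180
  Item 5: 10 × 3 × 8 = 240
  Item 6: 6 × 9 × 9 = 486
  Item 7: 4 × 2 × 8 = 64
  Item 8: 6 × 3 × 6 = 108
  Item 9: 4 × 3 × 3 = 36
  Item 10: 2 × 3 × 8 = 48
Highest RPN is 640 → Item 3.

Item 3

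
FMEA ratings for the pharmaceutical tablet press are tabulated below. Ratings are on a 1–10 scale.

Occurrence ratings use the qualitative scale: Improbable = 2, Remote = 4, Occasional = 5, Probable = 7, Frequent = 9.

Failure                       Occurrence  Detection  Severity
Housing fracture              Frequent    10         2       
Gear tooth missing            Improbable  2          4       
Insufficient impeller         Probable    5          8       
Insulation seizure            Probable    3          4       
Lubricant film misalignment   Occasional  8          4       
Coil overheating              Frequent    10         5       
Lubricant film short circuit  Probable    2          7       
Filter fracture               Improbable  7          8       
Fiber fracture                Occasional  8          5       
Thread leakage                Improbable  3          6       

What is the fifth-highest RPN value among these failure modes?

160

RPN = Severity × Occurrence × Detection:
  Housing fracture: 2 × 9 × 10 = 180
  Gear tooth missing: 4 × 2 × 2 = 16
  Insufficient impeller: 8 × 7 × 5 = 280
  Insulation seizure: 4 × 7 × 3 = 84
  Lubricant film misalignment: 4 × 5 × 8 = 160
  Coil overheating: 5 × 9 × 10 = 450
  Lubricant film short circuit: 7 × 7 × 2 = 98
  Filter fracture: 8 × 2 × 7 = 112
  Fiber fracture: 5 × 5 × 8 = 200
  Thread leakage: 6 × 2 × 3 = 36
Sorted descending: 450, 280, 200, 180, 160, 112, 98, 84, 36, 16.
The fifth-highest RPN is 160 (Lubricant film misalignment).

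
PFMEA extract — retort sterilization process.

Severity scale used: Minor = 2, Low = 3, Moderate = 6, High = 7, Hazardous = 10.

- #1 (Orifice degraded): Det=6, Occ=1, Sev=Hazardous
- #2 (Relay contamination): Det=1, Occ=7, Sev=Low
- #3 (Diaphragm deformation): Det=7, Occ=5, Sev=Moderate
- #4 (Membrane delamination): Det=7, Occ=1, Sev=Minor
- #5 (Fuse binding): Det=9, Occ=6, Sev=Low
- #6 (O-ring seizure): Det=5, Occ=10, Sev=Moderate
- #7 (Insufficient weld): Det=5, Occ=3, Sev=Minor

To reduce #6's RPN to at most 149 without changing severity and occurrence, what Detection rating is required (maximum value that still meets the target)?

2

#6: S=6, O=10, D=5 → current RPN = 300.
Fixed product = 60. Need 60 × D ≤ 149, so D ≤ 149/60 = 2.48.
Maximum integer Detection rating = 2 (gives RPN 120; D=3 would give 180 > 149).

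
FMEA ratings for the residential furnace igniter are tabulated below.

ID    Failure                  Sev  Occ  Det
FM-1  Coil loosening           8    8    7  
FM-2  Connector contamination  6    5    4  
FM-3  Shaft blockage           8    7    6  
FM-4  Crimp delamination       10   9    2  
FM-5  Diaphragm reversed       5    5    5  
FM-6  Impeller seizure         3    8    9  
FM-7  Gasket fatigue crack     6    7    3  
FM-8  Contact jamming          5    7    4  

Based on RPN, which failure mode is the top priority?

FM-1

RPN = Severity × Occurrence × Detection:
  FM-1: 8 × 8 × 7 = 448
  FM-2: 6 × 5 × 4 = 120
  FM-3: 8 × 7 × 6 = 336
  FM-4: 10 × 9 × 2 = 180
  FM-5: 5 × 5 × 5 = 125
  FM-6: 3 × 8 × 9 = 216
  FM-7: 6 × 7 × 3 = 126
  FM-8: 5 × 7 × 4 = 140
Highest RPN is 448 → FM-1.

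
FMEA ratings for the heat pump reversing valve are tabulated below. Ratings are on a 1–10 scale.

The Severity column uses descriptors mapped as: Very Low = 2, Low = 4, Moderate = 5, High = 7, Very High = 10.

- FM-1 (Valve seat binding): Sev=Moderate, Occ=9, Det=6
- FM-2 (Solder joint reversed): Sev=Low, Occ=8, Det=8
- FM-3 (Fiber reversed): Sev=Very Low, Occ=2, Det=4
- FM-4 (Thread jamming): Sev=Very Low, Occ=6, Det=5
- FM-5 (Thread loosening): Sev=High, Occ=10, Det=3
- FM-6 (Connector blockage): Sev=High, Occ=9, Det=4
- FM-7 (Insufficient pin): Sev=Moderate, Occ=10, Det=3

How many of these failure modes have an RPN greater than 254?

2

RPN = Severity × Occurrence × Detection:
  FM-1: 5 × 9 × 6 = 270
  FM-2: 4 × 8 × 8 = 256
  FM-3: 2 × 2 × 4 = 16
  FM-4: 2 × 6 × 5 = 60
  FM-5: 7 × 10 × 3 = 210
  FM-6: 7 × 9 × 4 = 252
  FM-7: 5 × 10 × 3 = 150
Modes with RPN > 254: FM-1 (270), FM-2 (256) → 2.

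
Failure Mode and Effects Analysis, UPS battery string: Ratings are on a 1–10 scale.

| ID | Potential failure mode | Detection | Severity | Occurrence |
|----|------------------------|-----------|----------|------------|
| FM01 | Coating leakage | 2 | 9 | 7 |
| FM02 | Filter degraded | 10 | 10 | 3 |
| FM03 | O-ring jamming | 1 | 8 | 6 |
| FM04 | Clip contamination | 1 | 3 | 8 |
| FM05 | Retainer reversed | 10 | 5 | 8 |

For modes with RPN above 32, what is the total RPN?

874

RPN = Severity × Occurrence × Detection:
  FM01: 9 × 7 × 2 = 126
  FM02: 10 × 3 × 10 = 300
  FM03: 8 × 6 × 1 = 48
  FM04: 3 × 8 × 1 = 24
  FM05: 5 × 8 × 10 = 400
RPN > 32: FM01 (126), FM02 (300), FM03 (48), FM05 (400).
Sum: 126 + 300 + 48 + 400 = 874.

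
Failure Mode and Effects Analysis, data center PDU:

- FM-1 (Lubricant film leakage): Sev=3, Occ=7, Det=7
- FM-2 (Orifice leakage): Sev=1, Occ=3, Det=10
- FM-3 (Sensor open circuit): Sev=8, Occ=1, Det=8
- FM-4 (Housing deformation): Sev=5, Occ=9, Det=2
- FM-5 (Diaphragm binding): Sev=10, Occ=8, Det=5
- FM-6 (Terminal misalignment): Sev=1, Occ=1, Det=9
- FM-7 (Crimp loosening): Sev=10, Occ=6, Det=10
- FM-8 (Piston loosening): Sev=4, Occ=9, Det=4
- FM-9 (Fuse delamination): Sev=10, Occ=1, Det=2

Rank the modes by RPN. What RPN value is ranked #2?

RPN = Severity × Occurrence × Detection:
  FM-1: 3 × 7 × 7 = 147
  FM-2: 1 × 3 × 10 = 30
  FM-3: 8 × 1 × 8 = 64
  FM-4: 5 × 9 × 2 = 90
  FM-5: 10 × 8 × 5 = 400
  FM-6: 1 × 1 × 9 = 9
  FM-7: 10 × 6 × 10 = 600
  FM-8: 4 × 9 × 4 = 144
  FM-9: 10 × 1 × 2 = 20
Sorted descending: 600, 400, 147, 144, 90, 64, 30, 20, 9.
The second-highest RPN is 400 (FM-5).

400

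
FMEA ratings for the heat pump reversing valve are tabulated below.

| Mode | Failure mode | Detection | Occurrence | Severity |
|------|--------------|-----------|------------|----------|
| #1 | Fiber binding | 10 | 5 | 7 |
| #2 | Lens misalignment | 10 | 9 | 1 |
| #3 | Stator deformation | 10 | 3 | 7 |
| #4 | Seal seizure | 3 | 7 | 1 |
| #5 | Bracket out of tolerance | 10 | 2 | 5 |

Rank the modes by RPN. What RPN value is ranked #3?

RPN = Severity × Occurrence × Detection:
  #1: 7 × 5 × 10 = 350
  #2: 1 × 9 × 10 = 90
  #3: 7 × 3 × 10 = 210
  #4: 1 × 7 × 3 = 21
  #5: 5 × 2 × 10 = 100
Sorted descending: 350, 210, 100, 90, 21.
The third-highest RPN is 100 (#5).

100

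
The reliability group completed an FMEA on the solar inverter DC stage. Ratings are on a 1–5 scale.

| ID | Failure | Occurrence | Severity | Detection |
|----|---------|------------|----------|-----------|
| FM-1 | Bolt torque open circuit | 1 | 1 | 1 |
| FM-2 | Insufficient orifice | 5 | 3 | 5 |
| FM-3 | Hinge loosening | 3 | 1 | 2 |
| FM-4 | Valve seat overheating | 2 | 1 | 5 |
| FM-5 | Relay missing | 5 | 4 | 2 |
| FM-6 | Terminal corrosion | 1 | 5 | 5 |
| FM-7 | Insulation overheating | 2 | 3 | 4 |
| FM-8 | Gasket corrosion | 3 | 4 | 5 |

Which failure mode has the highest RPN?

RPN = Severity × Occurrence × Detection:
  FM-1: 1 × 1 × 1 = 1
  FM-2: 3 × 5 × 5 = 75
  FM-3: 1 × 3 × 2 = 6
  FM-4: 1 × 2 × 5 = 10
  FM-5: 4 × 5 × 2 = 40
  FM-6: 5 × 1 × 5 = 25
  FM-7: 3 × 2 × 4 = 24
  FM-8: 4 × 3 × 5 = 60
Highest RPN is 75 → FM-2.

FM-2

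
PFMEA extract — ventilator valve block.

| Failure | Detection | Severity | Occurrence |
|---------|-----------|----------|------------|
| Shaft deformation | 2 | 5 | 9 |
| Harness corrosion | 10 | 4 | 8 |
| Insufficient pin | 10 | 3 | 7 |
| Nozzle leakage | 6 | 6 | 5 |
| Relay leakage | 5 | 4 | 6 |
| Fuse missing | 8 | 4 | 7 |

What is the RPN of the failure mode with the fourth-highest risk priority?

180

RPN = Severity × Occurrence × Detection:
  Shaft deformation: 5 × 9 × 2 = 90
  Harness corrosion: 4 × 8 × 10 = 320
  Insufficient pin: 3 × 7 × 10 = 210
  Nozzle leakage: 6 × 5 × 6 = 180
  Relay leakage: 4 × 6 × 5 = 120
  Fuse missing: 4 × 7 × 8 = 224
Sorted descending: 320, 224, 210, 180, 120, 90.
The fourth-highest RPN is 180 (Nozzle leakage).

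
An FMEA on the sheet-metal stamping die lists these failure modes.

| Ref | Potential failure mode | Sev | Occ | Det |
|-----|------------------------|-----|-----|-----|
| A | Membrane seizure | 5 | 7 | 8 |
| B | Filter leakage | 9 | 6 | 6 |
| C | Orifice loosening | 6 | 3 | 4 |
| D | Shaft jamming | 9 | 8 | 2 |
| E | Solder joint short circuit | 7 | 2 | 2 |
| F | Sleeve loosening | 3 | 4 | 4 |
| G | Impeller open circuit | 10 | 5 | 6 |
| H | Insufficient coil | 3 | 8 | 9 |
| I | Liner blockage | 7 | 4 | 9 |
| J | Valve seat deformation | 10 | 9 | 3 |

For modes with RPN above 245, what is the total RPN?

RPN = Severity × Occurrence × Detection:
  A: 5 × 7 × 8 = 280
  B: 9 × 6 × 6 = 324
  C: 6 × 3 × 4 = 72
  D: 9 × 8 × 2 = 144
  E: 7 × 2 × 2 = 28
  F: 3 × 4 × 4 = 48
  G: 10 × 5 × 6 = 300
  H: 3 × 8 × 9 = 216
  I: 7 × 4 × 9 = 252
  J: 10 × 9 × 3 = 270
RPN > 245: A (280), B (324), G (300), I (252), J (270).
Sum: 280 + 324 + 300 + 252 + 270 = 1426.

1426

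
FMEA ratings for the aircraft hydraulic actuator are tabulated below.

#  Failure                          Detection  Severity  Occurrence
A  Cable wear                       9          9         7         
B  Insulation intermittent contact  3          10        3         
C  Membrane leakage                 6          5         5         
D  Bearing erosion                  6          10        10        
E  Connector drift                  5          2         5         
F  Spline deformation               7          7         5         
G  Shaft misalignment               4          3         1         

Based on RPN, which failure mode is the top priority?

RPN = Severity × Occurrence × Detection:
  A: 9 × 7 × 9 = 567
  B: 10 × 3 × 3 = 90
  C: 5 × 5 × 6 = 150
  D: 10 × 10 × 6 = 600
  E: 2 × 5 × 5 = 50
  F: 7 × 5 × 7 = 245
  G: 3 × 1 × 4 = 12
Highest RPN is 600 → D.

D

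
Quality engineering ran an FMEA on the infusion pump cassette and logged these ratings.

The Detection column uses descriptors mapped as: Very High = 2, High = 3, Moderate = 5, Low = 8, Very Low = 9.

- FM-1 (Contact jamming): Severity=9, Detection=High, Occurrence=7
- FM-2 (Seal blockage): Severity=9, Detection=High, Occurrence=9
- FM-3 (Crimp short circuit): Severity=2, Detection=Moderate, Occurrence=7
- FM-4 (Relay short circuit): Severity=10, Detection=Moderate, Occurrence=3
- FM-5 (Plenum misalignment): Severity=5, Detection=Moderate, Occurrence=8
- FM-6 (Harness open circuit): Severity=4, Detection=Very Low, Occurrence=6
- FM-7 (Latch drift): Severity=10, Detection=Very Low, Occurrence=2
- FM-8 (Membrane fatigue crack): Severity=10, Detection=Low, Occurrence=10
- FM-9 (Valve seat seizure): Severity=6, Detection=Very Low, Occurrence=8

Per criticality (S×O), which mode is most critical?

FM-8

Criticality = Severity × Occurrence:
  FM-1: 9 × 7 = 63
  FM-2: 9 × 9 = 81
  FM-3: 2 × 7 = 14
  FM-4: 10 × 3 = 30
  FM-5: 5 × 8 = 40
  FM-6: 4 × 6 = 24
  FM-7: 10 × 2 = 20
  FM-8: 10 × 10 = 100
  FM-9: 6 × 8 = 48
Highest criticality is 100 → FM-8.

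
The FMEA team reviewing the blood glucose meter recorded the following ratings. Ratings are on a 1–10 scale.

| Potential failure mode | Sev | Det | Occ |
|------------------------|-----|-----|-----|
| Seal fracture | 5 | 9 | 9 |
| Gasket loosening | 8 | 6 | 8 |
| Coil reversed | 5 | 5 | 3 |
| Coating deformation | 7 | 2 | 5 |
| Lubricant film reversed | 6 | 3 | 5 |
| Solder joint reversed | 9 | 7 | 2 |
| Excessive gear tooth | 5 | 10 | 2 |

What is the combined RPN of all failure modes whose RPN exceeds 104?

RPN = Severity × Occurrence × Detection:
  Seal fracture: 5 × 9 × 9 = 405
  Gasket loosening: 8 × 8 × 6 = 384
  Coil reversed: 5 × 3 × 5 = 75
  Coating deformation: 7 × 5 × 2 = 70
  Lubricant film reversed: 6 × 5 × 3 = 90
  Solder joint reversed: 9 × 2 × 7 = 126
  Excessive gear tooth: 5 × 2 × 10 = 100
RPN > 104: Seal fracture (405), Gasket loosening (384), Solder joint reversed (126).
Sum: 405 + 384 + 126 = 915.

915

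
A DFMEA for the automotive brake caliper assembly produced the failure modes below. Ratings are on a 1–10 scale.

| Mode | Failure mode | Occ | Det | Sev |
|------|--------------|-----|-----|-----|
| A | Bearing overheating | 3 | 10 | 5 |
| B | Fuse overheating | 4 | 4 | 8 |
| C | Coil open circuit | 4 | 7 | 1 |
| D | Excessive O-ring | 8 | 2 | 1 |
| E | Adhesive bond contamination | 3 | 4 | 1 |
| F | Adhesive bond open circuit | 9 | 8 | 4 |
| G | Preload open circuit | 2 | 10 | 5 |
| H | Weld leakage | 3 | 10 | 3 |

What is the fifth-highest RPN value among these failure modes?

90

RPN = Severity × Occurrence × Detection:
  A: 5 × 3 × 10 = 150
  B: 8 × 4 × 4 = 128
  C: 1 × 4 × 7 = 28
  D: 1 × 8 × 2 = 16
  E: 1 × 3 × 4 = 12
  F: 4 × 9 × 8 = 288
  G: 5 × 2 × 10 = 100
  H: 3 × 3 × 10 = 90
Sorted descending: 288, 150, 128, 100, 90, 28, 16, 12.
The fifth-highest RPN is 90 (H).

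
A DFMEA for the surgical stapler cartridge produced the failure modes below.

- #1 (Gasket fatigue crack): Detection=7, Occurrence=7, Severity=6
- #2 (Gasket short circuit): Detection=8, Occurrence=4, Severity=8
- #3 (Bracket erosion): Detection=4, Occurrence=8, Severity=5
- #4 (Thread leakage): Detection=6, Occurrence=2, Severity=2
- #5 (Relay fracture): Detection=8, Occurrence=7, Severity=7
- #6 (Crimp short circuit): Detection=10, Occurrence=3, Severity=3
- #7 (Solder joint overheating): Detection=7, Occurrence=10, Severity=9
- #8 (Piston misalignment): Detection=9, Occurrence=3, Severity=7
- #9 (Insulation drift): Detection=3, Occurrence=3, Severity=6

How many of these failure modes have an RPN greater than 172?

5

RPN = Severity × Occurrence × Detection:
  #1: 6 × 7 × 7 = 294
  #2: 8 × 4 × 8 = 256
  #3: 5 × 8 × 4 = 160
  #4: 2 × 2 × 6 = 24
  #5: 7 × 7 × 8 = 392
  #6: 3 × 3 × 10 = 90
  #7: 9 × 10 × 7 = 630
  #8: 7 × 3 × 9 = 189
  #9: 6 × 3 × 3 = 54
Modes with RPN > 172: #1 (294), #2 (256), #5 (392), #7 (630), #8 (189) → 5.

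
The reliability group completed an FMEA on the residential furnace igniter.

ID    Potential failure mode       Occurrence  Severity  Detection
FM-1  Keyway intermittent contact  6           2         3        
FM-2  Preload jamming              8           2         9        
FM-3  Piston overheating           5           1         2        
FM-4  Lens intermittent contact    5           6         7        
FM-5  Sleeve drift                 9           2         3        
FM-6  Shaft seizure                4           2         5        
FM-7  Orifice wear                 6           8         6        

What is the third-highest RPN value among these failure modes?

RPN = Severity × Occurrence × Detection:
  FM-1: 2 × 6 × 3 = 36
  FM-2: 2 × 8 × 9 = 144
  FM-3: 1 × 5 × 2 = 10
  FM-4: 6 × 5 × 7 = 210
  FM-5: 2 × 9 × 3 = 54
  FM-6: 2 × 4 × 5 = 40
  FM-7: 8 × 6 × 6 = 288
Sorted descending: 288, 210, 144, 54, 40, 36, 10.
The third-highest RPN is 144 (FM-2).

144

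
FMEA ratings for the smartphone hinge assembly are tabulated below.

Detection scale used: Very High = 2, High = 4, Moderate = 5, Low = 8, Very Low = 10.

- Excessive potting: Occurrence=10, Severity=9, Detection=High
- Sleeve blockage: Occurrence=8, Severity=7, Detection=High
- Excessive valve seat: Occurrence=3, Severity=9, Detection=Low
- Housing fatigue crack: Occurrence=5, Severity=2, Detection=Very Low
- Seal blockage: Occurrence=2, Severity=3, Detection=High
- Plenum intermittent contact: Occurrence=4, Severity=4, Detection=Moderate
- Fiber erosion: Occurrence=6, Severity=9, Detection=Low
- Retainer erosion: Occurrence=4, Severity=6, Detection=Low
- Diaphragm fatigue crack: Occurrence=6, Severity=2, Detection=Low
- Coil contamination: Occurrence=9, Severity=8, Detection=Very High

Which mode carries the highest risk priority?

Fiber erosion

RPN = Severity × Occurrence × Detection:
  Excessive potting: 9 × 10 × 4 = 360
  Sleeve blockage: 7 × 8 × 4 = 224
  Excessive valve seat: 9 × 3 × 8 = 216
  Housing fatigue crack: 2 × 5 × 10 = 100
  Seal blockage: 3 × 2 × 4 = 24
  Plenum intermittent contact: 4 × 4 × 5 = 80
  Fiber erosion: 9 × 6 × 8 = 432
  Retainer erosion: 6 × 4 × 8 = 192
  Diaphragm fatigue crack: 2 × 6 × 8 = 96
  Coil contamination: 8 × 9 × 2 = 144
Highest RPN is 432 → Fiber erosion.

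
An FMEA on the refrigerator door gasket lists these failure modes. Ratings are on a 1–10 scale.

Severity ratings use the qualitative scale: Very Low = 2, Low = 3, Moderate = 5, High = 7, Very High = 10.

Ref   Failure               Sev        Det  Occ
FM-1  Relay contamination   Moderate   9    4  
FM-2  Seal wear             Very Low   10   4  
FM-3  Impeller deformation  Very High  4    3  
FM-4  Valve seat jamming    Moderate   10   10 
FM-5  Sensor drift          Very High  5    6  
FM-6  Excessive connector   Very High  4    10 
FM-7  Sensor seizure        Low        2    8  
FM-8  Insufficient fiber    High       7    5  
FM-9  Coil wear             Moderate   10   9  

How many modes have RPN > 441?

2

RPN = Severity × Occurrence × Detection:
  FM-1: 5 × 4 × 9 = 180
  FM-2: 2 × 4 × 10 = 80
  FM-3: 10 × 3 × 4 = 120
  FM-4: 5 × 10 × 10 = 500
  FM-5: 10 × 6 × 5 = 300
  FM-6: 10 × 10 × 4 = 400
  FM-7: 3 × 8 × 2 = 48
  FM-8: 7 × 5 × 7 = 245
  FM-9: 5 × 9 × 10 = 450
Modes with RPN > 441: FM-4 (500), FM-9 (450) → 2.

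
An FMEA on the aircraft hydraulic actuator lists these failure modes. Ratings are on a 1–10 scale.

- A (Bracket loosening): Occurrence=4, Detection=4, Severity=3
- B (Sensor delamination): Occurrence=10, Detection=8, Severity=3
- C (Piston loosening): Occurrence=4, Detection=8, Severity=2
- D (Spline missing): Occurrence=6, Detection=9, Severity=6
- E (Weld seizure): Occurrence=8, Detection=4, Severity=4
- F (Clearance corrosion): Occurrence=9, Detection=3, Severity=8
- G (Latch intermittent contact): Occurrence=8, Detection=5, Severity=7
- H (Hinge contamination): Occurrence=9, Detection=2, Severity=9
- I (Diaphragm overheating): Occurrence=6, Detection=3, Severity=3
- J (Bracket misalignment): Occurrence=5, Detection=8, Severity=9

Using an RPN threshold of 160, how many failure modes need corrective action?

RPN = Severity × Occurrence × Detection:
  A: 3 × 4 × 4 = 48
  B: 3 × 10 × 8 = 240
  C: 2 × 4 × 8 = 64
  D: 6 × 6 × 9 = 324
  E: 4 × 8 × 4 = 128
  F: 8 × 9 × 3 = 216
  G: 7 × 8 × 5 = 280
  H: 9 × 9 × 2 = 162
  I: 3 × 6 × 3 = 54
  J: 9 × 5 × 8 = 360
Modes with RPN ≥ 160: B (240), D (324), F (216), G (280), H (162), J (360) → 6.

6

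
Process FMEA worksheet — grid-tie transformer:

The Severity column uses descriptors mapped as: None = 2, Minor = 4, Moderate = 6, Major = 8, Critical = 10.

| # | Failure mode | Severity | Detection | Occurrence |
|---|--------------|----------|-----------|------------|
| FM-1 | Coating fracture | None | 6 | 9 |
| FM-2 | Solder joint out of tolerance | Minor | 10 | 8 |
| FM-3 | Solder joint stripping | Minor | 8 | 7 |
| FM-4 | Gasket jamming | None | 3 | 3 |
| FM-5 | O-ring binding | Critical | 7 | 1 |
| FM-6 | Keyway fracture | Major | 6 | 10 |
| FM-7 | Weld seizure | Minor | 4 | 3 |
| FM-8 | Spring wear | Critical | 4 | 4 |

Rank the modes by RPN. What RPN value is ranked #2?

RPN = Severity × Occurrence × Detection:
  FM-1: 2 × 9 × 6 = 108
  FM-2: 4 × 8 × 10 = 320
  FM-3: 4 × 7 × 8 = 224
  FM-4: 2 × 3 × 3 = 18
  FM-5: 10 × 1 × 7 = 70
  FM-6: 8 × 10 × 6 = 480
  FM-7: 4 × 3 × 4 = 48
  FM-8: 10 × 4 × 4 = 160
Sorted descending: 480, 320, 224, 160, 108, 70, 48, 18.
The second-highest RPN is 320 (FM-2).

320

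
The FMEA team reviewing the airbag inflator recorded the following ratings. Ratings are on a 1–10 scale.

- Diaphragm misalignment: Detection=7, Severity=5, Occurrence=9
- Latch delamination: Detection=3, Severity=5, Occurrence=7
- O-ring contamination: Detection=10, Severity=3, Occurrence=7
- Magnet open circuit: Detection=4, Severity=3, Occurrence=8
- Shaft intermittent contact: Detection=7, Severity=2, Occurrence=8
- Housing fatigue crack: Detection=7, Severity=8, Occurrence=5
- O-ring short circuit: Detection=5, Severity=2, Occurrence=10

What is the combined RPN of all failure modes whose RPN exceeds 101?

1022

RPN = Severity × Occurrence × Detection:
  Diaphragm misalignment: 5 × 9 × 7 = 315
  Latch delamination: 5 × 7 × 3 = 105
  O-ring contamination: 3 × 7 × 10 = 210
  Magnet open circuit: 3 × 8 × 4 = 96
  Shaft intermittent contact: 2 × 8 × 7 = 112
  Housing fatigue crack: 8 × 5 × 7 = 280
  O-ring short circuit: 2 × 10 × 5 = 100
RPN > 101: Diaphragm misalignment (315), Latch delamination (105), O-ring contamination (210), Shaft intermittent contact (112), Housing fatigue crack (280).
Sum: 315 + 105 + 210 + 112 + 280 = 1022.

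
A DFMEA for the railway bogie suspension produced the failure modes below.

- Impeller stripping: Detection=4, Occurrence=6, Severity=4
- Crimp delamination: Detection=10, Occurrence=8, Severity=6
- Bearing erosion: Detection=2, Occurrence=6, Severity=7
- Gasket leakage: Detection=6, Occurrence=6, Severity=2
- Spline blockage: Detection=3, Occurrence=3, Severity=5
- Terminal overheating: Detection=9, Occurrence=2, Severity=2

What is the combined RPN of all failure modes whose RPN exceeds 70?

RPN = Severity × Occurrence × Detection:
  Impeller stripping: 4 × 6 × 4 = 96
  Crimp delamination: 6 × 8 × 10 = 480
  Bearing erosion: 7 × 6 × 2 = 84
  Gasket leakage: 2 × 6 × 6 = 72
  Spline blockage: 5 × 3 × 3 = 45
  Terminal overheating: 2 × 2 × 9 = 36
RPN > 70: Impeller stripping (96), Crimp delamination (480), Bearing erosion (84), Gasket leakage (72).
Sum: 96 + 480 + 84 + 72 = 732.

732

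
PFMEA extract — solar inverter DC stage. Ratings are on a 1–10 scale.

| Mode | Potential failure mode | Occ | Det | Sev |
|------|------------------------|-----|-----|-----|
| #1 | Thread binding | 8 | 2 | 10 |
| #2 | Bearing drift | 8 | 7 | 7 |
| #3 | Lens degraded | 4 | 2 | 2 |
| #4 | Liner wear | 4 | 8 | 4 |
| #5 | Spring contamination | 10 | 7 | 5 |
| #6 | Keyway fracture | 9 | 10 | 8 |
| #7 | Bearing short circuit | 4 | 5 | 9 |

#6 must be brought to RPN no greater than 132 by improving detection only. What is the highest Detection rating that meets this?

1

#6: S=8, O=9, D=10 → current RPN = 720.
Fixed product = 72. Need 72 × D ≤ 132, so D ≤ 132/72 = 1.83.
Maximum integer Detection rating = 1 (gives RPN 72; D=2 would give 144 > 132).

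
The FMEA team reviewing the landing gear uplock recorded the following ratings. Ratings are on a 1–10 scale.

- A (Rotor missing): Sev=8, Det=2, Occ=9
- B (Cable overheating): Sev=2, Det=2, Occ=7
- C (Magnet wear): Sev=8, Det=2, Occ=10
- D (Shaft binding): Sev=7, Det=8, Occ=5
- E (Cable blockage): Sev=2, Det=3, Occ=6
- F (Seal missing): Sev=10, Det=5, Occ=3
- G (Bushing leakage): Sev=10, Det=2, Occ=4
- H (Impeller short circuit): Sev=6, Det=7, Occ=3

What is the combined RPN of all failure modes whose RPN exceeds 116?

860

RPN = Severity × Occurrence × Detection:
  A: 8 × 9 × 2 = 144
  B: 2 × 7 × 2 = 28
  C: 8 × 10 × 2 = 160
  D: 7 × 5 × 8 = 280
  E: 2 × 6 × 3 = 36
  F: 10 × 3 × 5 = 150
  G: 10 × 4 × 2 = 80
  H: 6 × 3 × 7 = 126
RPN > 116: A (144), C (160), D (280), F (150), H (126).
Sum: 144 + 160 + 280 + 150 + 126 = 860.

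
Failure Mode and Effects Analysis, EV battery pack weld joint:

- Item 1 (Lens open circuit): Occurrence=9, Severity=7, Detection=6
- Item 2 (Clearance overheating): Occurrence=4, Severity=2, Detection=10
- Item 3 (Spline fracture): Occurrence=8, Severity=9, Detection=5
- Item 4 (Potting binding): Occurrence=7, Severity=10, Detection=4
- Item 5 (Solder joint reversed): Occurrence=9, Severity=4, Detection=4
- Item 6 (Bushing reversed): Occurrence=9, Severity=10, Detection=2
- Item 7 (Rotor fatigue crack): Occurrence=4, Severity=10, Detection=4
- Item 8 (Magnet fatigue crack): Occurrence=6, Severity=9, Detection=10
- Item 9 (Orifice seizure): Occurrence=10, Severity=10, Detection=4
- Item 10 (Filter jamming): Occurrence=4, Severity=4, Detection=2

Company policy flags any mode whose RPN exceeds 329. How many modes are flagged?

4

RPN = Severity × Occurrence × Detection:
  Item 1: 7 × 9 × 6 = 378
  Item 2: 2 × 4 × 10 = 80
  Item 3: 9 × 8 × 5 = 360
  Item 4: 10 × 7 × 4 = 280
  Item 5: 4 × 9 × 4 = 144
  Item 6: 10 × 9 × 2 = 180
  Item 7: 10 × 4 × 4 = 160
  Item 8: 9 × 6 × 10 = 540
  Item 9: 10 × 10 × 4 = 400
  Item 10: 4 × 4 × 2 = 32
Modes with RPN > 329: Item 1 (378), Item 3 (360), Item 8 (540), Item 9 (400) → 4.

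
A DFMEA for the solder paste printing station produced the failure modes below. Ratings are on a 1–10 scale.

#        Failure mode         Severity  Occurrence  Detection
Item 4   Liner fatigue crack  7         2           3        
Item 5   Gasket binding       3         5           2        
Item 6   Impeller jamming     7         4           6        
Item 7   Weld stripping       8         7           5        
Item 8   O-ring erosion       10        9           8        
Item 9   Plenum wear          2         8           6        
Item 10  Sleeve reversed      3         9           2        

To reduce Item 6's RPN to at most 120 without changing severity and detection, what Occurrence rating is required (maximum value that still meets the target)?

2

Item 6: S=7, O=4, D=6 → current RPN = 168.
Fixed product = 42. Need 42 × O ≤ 120, so O ≤ 120/42 = 2.86.
Maximum integer Occurrence rating = 2 (gives RPN 84; O=3 would give 126 > 120).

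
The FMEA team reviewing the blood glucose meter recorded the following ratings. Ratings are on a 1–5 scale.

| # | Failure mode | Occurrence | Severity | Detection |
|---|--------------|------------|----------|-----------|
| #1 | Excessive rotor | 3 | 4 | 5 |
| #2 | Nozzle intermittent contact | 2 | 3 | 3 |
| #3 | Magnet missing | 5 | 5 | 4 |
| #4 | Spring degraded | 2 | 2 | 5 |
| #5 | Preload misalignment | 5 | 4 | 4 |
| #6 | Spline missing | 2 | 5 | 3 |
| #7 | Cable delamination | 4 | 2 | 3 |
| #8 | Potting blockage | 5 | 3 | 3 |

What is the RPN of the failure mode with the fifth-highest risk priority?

30

RPN = Severity × Occurrence × Detection:
  #1: 4 × 3 × 5 = 60
  #2: 3 × 2 × 3 = 18
  #3: 5 × 5 × 4 = 100
  #4: 2 × 2 × 5 = 20
  #5: 4 × 5 × 4 = 80
  #6: 5 × 2 × 3 = 30
  #7: 2 × 4 × 3 = 24
  #8: 3 × 5 × 3 = 45
Sorted descending: 100, 80, 60, 45, 30, 24, 20, 18.
The fifth-highest RPN is 30 (#6).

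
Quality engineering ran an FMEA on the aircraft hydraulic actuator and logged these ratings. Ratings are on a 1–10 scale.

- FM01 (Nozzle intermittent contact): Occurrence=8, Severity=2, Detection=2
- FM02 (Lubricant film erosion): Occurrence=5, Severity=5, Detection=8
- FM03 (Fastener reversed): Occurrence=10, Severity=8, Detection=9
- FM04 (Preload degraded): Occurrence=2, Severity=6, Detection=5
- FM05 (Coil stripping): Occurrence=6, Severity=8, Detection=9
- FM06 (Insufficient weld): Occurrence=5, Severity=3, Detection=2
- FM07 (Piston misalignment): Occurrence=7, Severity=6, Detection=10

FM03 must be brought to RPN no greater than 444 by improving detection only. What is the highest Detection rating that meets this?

FM03: S=8, O=10, D=9 → current RPN = 720.
Fixed product = 80. Need 80 × D ≤ 444, so D ≤ 444/80 = 5.55.
Maximum integer Detection rating = 5 (gives RPN 400; D=6 would give 480 > 444).

5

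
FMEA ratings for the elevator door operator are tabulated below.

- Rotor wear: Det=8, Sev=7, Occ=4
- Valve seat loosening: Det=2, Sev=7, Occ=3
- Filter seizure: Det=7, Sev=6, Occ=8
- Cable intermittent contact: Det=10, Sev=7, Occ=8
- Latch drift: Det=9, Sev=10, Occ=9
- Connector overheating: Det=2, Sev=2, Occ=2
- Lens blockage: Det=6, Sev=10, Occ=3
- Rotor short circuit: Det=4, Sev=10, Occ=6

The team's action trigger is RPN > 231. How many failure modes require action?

RPN = Severity × Occurrence × Detection:
  Rotor wear: 7 × 4 × 8 = 224
  Valve seat loosening: 7 × 3 × 2 = 42
  Filter seizure: 6 × 8 × 7 = 336
  Cable intermittent contact: 7 × 8 × 10 = 560
  Latch drift: 10 × 9 × 9 = 810
  Connector overheating: 2 × 2 × 2 = 8
  Lens blockage: 10 × 3 × 6 = 180
  Rotor short circuit: 10 × 6 × 4 = 240
Modes with RPN > 231: Filter seizure (336), Cable intermittent contact (560), Latch drift (810), Rotor short circuit (240) → 4.

4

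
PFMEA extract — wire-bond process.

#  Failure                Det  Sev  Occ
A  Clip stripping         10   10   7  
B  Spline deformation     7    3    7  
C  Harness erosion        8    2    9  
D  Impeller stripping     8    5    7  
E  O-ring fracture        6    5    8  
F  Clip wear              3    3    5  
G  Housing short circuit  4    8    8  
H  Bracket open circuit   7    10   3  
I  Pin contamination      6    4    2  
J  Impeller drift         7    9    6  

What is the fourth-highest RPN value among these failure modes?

RPN = Severity × Occurrence × Detection:
  A: 10 × 7 × 10 = 700
  B: 3 × 7 × 7 = 147
  C: 2 × 9 × 8 = 144
  D: 5 × 7 × 8 = 280
  E: 5 × 8 × 6 = 240
  F: 3 × 5 × 3 = 45
  G: 8 × 8 × 4 = 256
  H: 10 × 3 × 7 = 210
  I: 4 × 2 × 6 = 48
  J: 9 × 6 × 7 = 378
Sorted descending: 700, 378, 280, 256, 240, 210, 147, 144, 48, 45.
The fourth-highest RPN is 256 (G).

256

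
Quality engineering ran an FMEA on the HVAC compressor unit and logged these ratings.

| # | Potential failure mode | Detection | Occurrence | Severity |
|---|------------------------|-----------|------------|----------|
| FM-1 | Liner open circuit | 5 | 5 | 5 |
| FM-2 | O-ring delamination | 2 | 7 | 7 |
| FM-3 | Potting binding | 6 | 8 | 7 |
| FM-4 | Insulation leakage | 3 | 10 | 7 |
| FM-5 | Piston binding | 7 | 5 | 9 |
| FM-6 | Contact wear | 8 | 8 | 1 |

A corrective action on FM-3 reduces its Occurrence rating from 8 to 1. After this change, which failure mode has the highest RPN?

FM-5

RPN = Severity × Occurrence × Detection:
  FM-1: 5 × 5 × 5 = 125
  FM-2: 7 × 7 × 2 = 98
  FM-3: 7 × 8 × 6 = 336
  FM-4: 7 × 10 × 3 = 210
  FM-5: 9 × 5 × 7 = 315
  FM-6: 1 × 8 × 8 = 64
After action: FM-3 → 7 × 1 × 6 = 42.
Revised RPNs: FM-5=315, FM-4=210, FM-1=125, FM-2=98, FM-6=64, FM-3=42.
Highest is now FM-5 (315).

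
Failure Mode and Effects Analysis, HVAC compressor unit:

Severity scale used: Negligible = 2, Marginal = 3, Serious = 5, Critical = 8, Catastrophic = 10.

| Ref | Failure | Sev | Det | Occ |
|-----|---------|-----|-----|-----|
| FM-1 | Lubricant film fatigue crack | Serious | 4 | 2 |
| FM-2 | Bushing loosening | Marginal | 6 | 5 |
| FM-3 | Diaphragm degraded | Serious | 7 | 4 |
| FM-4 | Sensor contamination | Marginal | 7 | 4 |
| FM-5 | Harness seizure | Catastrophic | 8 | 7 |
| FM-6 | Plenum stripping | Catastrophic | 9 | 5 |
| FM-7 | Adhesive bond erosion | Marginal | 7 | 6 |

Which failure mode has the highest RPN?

FM-5

RPN = Severity × Occurrence × Detection:
  FM-1: 5 × 2 × 4 = 40
  FM-2: 3 × 5 × 6 = 90
  FM-3: 5 × 4 × 7 = 140
  FM-4: 3 × 4 × 7 = 84
  FM-5: 10 × 7 × 8 = 560
  FM-6: 10 × 5 × 9 = 450
  FM-7: 3 × 6 × 7 = 126
Highest RPN is 560 → FM-5.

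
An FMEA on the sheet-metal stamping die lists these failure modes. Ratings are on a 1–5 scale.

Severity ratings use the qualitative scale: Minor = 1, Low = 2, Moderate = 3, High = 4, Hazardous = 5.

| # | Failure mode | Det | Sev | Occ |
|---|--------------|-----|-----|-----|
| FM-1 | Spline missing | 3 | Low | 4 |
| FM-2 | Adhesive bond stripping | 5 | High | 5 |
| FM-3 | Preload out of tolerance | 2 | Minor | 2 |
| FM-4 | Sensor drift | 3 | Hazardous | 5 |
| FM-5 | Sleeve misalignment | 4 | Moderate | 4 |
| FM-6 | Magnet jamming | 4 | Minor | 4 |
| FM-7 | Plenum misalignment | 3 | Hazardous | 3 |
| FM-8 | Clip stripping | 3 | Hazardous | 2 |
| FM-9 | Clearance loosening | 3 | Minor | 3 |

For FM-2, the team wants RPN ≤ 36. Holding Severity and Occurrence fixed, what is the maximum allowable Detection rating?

FM-2: S=4, O=5, D=5 → current RPN = 100.
Fixed product = 20. Need 20 × D ≤ 36, so D ≤ 36/20 = 1.80.
Maximum integer Detection rating = 1 (gives RPN 20; D=2 would give 40 > 36).

1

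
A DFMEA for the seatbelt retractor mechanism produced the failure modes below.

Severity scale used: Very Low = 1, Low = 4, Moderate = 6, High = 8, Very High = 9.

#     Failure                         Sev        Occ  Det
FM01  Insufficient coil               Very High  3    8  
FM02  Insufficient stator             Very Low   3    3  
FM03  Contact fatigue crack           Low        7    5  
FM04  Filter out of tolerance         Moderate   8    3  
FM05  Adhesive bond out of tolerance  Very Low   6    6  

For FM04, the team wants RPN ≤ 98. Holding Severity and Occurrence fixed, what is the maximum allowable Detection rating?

2

FM04: S=6, O=8, D=3 → current RPN = 144.
Fixed product = 48. Need 48 × D ≤ 98, so D ≤ 98/48 = 2.04.
Maximum integer Detection rating = 2 (gives RPN 96; D=3 would give 144 > 98).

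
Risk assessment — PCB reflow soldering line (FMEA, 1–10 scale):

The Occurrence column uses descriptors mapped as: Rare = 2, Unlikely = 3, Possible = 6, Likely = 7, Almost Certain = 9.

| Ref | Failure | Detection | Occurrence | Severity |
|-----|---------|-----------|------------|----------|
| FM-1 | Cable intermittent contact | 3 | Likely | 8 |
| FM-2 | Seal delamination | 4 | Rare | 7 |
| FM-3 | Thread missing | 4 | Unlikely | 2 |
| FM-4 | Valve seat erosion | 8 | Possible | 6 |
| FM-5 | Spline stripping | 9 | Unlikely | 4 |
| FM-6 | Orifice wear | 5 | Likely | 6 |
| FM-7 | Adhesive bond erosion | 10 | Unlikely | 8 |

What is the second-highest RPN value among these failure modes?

240

RPN = Severity × Occurrence × Detection:
  FM-1: 8 × 7 × 3 = 168
  FM-2: 7 × 2 × 4 = 56
  FM-3: 2 × 3 × 4 = 24
  FM-4: 6 × 6 × 8 = 288
  FM-5: 4 × 3 × 9 = 108
  FM-6: 6 × 7 × 5 = 210
  FM-7: 8 × 3 × 10 = 240
Sorted descending: 288, 240, 210, 168, 108, 56, 24.
The second-highest RPN is 240 (FM-7).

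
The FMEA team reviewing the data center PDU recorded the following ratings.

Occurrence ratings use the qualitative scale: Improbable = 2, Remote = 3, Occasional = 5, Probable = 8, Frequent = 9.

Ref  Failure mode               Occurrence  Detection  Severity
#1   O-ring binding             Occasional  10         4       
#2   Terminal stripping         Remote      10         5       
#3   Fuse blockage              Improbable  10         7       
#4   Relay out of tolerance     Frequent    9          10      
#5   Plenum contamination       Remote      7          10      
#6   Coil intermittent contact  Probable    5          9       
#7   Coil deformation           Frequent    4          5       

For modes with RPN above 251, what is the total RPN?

1170

RPN = Severity × Occurrence × Detection:
  #1: 4 × 5 × 10 = 200
  #2: 5 × 3 × 10 = 150
  #3: 7 × 2 × 10 = 140
  #4: 10 × 9 × 9 = 810
  #5: 10 × 3 × 7 = 210
  #6: 9 × 8 × 5 = 360
  #7: 5 × 9 × 4 = 180
RPN > 251: #4 (810), #6 (360).
Sum: 810 + 360 = 1170.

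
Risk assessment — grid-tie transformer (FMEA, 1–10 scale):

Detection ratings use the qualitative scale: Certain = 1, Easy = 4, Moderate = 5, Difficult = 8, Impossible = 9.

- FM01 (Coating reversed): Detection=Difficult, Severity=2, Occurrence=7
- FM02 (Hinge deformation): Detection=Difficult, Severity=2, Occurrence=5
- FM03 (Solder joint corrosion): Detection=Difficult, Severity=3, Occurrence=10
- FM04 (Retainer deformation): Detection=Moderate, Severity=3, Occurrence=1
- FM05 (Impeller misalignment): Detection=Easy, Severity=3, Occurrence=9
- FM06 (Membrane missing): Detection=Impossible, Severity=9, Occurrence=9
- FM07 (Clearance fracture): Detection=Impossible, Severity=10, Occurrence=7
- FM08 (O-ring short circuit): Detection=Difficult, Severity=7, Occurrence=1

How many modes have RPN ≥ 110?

4

RPN = Severity × Occurrence × Detection:
  FM01: 2 × 7 × 8 = 112
  FM02: 2 × 5 × 8 = 80
  FM03: 3 × 10 × 8 = 240
  FM04: 3 × 1 × 5 = 15
  FM05: 3 × 9 × 4 = 108
  FM06: 9 × 9 × 9 = 729
  FM07: 10 × 7 × 9 = 630
  FM08: 7 × 1 × 8 = 56
Modes with RPN ≥ 110: FM01 (112), FM03 (240), FM06 (729), FM07 (630) → 4.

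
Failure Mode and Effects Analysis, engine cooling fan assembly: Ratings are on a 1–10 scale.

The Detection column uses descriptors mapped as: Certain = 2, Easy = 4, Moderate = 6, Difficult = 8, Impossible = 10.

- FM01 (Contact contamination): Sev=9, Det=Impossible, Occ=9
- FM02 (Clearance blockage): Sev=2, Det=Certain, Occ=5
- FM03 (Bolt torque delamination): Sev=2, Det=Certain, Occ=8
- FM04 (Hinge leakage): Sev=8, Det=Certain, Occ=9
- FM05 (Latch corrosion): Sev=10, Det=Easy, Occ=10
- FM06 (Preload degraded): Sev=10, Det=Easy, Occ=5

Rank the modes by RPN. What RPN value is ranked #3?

200

RPN = Severity × Occurrence × Detection:
  FM01: 9 × 9 × 10 = 810
  FM02: 2 × 5 × 2 = 20
  FM03: 2 × 8 × 2 = 32
  FM04: 8 × 9 × 2 = 144
  FM05: 10 × 10 × 4 = 400
  FM06: 10 × 5 × 4 = 200
Sorted descending: 810, 400, 200, 144, 32, 20.
The third-highest RPN is 200 (FM06).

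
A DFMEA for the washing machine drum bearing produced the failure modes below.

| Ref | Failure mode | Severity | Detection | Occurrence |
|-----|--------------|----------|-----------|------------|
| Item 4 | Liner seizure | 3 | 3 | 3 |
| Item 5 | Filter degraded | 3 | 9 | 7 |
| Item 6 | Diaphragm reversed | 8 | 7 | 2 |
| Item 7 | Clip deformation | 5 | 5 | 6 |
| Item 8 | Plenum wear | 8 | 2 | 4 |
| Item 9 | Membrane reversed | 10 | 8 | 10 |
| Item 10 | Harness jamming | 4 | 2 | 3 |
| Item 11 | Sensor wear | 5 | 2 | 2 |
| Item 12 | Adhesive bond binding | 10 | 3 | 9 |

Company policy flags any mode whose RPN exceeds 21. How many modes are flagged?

RPN = Severity × Occurrence × Detection:
  Item 4: 3 × 3 × 3 = 27
  Item 5: 3 × 7 × 9 = 189
  Item 6: 8 × 2 × 7 = 112
  Item 7: 5 × 6 × 5 = 150
  Item 8: 8 × 4 × 2 = 64
  Item 9: 10 × 10 × 8 = 800
  Item 10: 4 × 3 × 2 = 24
  Item 11: 5 × 2 × 2 = 20
  Item 12: 10 × 9 × 3 = 270
Modes with RPN > 21: Item 4 (27), Item 5 (189), Item 6 (112), Item 7 (150), Item 8 (64), Item 9 (800), Item 10 (24), Item 12 (270) → 8.

8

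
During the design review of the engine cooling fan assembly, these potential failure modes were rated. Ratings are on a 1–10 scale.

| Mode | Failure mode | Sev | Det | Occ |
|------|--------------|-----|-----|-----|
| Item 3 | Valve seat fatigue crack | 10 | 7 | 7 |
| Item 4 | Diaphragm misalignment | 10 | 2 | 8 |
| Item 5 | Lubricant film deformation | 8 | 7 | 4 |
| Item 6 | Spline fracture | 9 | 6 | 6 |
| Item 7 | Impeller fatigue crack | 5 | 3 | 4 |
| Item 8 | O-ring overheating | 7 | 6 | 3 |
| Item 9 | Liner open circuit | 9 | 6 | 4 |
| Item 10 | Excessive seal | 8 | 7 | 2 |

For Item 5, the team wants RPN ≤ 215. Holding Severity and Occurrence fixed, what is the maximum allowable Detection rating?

6

Item 5: S=8, O=4, D=7 → current RPN = 224.
Fixed product = 32. Need 32 × D ≤ 215, so D ≤ 215/32 = 6.72.
Maximum integer Detection rating = 6 (gives RPN 192; D=7 would give 224 > 215).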